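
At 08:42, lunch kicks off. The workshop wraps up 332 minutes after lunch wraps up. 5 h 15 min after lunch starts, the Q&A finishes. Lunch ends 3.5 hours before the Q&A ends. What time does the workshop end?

15:59

The Q&A ends at 08:42 + 315 min = 13:57.
Lunch ends at 13:57 − 210 min = 10:27.
The workshop ends at 10:27 + 332 min = 15:59.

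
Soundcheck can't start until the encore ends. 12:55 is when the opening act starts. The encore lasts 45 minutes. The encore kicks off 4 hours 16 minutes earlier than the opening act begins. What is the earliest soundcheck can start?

09:24

The encore starts at 12:55 − 256 min = 08:39.
The encore ends at 08:39 + 45 min = 09:24.
Soundcheck is bounded by the encore, so the earliest it can start is 09:24.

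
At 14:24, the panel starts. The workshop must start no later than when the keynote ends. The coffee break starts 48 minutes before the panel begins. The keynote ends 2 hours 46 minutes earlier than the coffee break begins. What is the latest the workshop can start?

10:50

The coffee break starts at 14:24 − 48 min = 13:36.
The keynote ends at 13:36 − 166 min = 10:50.
The workshop is bounded by the keynote, so the latest it can start is 10:50.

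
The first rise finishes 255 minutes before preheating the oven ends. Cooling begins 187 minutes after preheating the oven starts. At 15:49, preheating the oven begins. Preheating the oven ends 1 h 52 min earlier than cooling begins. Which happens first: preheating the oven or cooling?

Cooling starts at 15:49 + 187 min = 18:56.
Preheating the oven starts at 15:49 and cooling starts at 18:56, so preheating the oven is first.

preheating the oven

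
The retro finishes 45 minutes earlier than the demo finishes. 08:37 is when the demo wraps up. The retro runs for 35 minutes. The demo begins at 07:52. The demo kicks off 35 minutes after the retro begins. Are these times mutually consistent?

The retro ends at 08:37 − 45 min = 07:52.
The retro starts at 07:52 − 35 min = 07:17.
The demo starts at 07:17 + 35 min = 07:52.
That matches the stated 07:52, so the schedule is consistent.

Yes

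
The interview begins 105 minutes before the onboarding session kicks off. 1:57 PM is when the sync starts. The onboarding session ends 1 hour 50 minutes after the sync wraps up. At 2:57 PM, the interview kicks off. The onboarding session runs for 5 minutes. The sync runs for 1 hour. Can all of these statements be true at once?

Yes

The sync ends at 1:57 PM + 60 min = 2:57 PM.
The onboarding session ends at 2:57 PM + 110 min = 4:47 PM.
The onboarding session starts at 4:47 PM − 5 min = 4:42 PM.
The interview starts at 4:42 PM − 105 min = 2:57 PM.
That matches the stated 2:57 PM, so the schedule is consistent.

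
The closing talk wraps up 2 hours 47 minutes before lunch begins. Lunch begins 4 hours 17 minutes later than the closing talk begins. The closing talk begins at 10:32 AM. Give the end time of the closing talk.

12:02 PM

Lunch starts at 10:32 AM + 257 min = 2:49 PM.
The closing talk ends at 2:49 PM − 167 min = 12:02 PM.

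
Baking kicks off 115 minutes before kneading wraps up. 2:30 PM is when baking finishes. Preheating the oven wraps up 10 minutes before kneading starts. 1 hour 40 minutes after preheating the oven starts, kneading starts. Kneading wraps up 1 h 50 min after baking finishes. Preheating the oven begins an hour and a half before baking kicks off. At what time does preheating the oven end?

2:25 PM

Kneading ends at 2:30 PM + 110 min = 4:20 PM.
Baking starts at 4:20 PM − 115 min = 2:25 PM.
Preheating the oven starts at 2:25 PM − 90 min = 12:55 PM.
Kneading starts at 12:55 PM + 100 min = 2:35 PM.
Preheating the oven ends at 2:35 PM − 10 min = 2:25 PM.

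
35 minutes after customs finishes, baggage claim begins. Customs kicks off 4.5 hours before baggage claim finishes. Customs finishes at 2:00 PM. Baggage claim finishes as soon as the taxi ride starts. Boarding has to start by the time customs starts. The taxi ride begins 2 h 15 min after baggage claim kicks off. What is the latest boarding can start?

12:20 PM

Baggage claim starts at 2:00 PM + 35 min = 2:35 PM.
The taxi ride starts at 2:35 PM + 135 min = 4:50 PM.
So baggage claim ends at 4:50 PM.
Customs starts at 4:50 PM − 270 min = 12:20 PM.
Boarding is bounded by customs, so the latest it can start is 12:20 PM.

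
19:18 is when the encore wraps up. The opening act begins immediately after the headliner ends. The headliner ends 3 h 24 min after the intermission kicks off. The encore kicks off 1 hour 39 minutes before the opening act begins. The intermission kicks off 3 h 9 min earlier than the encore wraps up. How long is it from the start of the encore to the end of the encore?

The intermission starts at 19:18 − 189 min = 16:09.
The headliner ends at 16:09 + 204 min = 19:33.
So the opening act starts at 19:33.
The encore starts at 19:33 − 99 min = 17:54.
From 17:54 to 19:18 is 84 minutes.

84 minutes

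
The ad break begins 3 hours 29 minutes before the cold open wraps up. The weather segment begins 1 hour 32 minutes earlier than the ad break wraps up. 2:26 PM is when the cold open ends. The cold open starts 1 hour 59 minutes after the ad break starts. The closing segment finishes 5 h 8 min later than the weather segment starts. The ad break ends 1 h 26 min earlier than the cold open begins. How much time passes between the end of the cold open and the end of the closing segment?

The ad break starts at 2:26 PM − 209 min = 10:57 AM.
The cold open starts at 10:57 AM + 119 min = 12:56 PM.
The ad break ends at 12:56 PM − 86 min = 11:30 AM.
The weather segment starts at 11:30 AM − 92 min = 9:58 AM.
The closing segment ends at 9:58 AM + 308 min = 3:06 PM.
From 2:26 PM to 3:06 PM is 40 minutes.

40 minutes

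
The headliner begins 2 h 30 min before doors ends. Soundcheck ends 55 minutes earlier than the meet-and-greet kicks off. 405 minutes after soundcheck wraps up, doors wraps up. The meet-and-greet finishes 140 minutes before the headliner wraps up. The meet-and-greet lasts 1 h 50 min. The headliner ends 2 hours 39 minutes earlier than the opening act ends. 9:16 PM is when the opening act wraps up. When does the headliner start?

The headliner ends at 9:16 PM − 159 min = 6:37 PM.
The meet-and-greet ends at 6:37 PM − 140 min = 4:17 PM.
The meet-and-greet starts at 4:17 PM − 110 min = 2:27 PM.
Soundcheck ends at 2:27 PM − 55 min = 1:32 PM.
Doors ends at 1:32 PM + 405 min = 8:17 PM.
The headliner starts at 8:17 PM − 150 min = 5:47 PM.

5:47 PM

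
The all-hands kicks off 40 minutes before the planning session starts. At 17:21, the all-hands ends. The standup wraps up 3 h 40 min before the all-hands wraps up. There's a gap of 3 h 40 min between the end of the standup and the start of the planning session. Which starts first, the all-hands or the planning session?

the all-hands

The standup ends at 17:21 − 220 min = 13:41.
The planning session starts at 13:41 + 220 min = 17:21.
The all-hands starts at 17:21 − 40 min = 16:41.
The all-hands starts at 16:41 and the planning session starts at 17:21, so the all-hands is first.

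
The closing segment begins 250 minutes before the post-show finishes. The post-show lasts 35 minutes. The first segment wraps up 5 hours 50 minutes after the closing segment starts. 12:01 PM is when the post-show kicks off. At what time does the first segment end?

The post-show ends at 12:01 PM + 35 min = 12:36 PM.
The closing segment starts at 12:36 PM − 250 min = 8:26 AM.
The first segment ends at 8:26 AM + 350 min = 2:16 PM.

2:16 PM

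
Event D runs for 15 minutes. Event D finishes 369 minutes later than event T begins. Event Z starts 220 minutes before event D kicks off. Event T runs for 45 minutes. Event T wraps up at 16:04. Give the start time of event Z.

Event T starts at 16:04 − 45 min = 15:19.
Event D ends at 15:19 + 369 min = 21:28.
Event D starts at 21:28 − 15 min = 21:13.
Event Z starts at 21:13 − 220 min = 17:33.

17:33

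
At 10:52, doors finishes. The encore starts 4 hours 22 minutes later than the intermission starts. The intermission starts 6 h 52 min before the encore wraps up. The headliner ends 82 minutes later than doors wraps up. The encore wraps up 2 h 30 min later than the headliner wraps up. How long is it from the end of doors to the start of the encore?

The headliner ends at 10:52 + 82 min = 12:14.
The encore ends at 12:14 + 150 min = 14:44.
The intermission starts at 14:44 − 412 min = 07:52.
The encore starts at 07:52 + 262 min = 12:14.
From 10:52 to 12:14 is 1 hour 22 minutes.

1 hour 22 minutes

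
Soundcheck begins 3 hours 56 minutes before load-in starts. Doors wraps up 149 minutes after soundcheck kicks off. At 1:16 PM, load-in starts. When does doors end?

Soundcheck starts at 1:16 PM − 236 min = 9:20 AM.
Doors ends at 9:20 AM + 149 min = 11:49 AM.

11:49 AM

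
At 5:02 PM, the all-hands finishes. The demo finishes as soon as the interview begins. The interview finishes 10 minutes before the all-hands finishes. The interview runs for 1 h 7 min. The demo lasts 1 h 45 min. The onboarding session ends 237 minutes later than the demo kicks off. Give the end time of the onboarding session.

The interview ends at 5:02 PM − 10 min = 4:52 PM.
The interview starts at 4:52 PM − 67 min = 3:45 PM.
So the demo ends at 3:45 PM.
The demo starts at 3:45 PM − 105 min = 2:00 PM.
The onboarding session ends at 2:00 PM + 237 min = 5:57 PM.

5:57 PM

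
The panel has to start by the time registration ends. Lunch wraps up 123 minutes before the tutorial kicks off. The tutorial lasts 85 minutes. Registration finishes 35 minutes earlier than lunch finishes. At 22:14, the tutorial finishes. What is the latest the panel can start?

The tutorial starts at 22:14 − 85 min = 20:49.
Lunch ends at 20:49 − 123 min = 18:46.
Registration ends at 18:46 − 35 min = 18:11.
The panel is bounded by registration, so the latest it can start is 18:11.

18:11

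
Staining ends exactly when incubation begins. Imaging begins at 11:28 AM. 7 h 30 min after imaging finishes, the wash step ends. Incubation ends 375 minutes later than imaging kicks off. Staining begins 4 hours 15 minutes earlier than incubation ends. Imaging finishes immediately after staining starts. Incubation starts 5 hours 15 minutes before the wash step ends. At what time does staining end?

3:43 PM

Incubation ends at 11:28 AM + 375 min = 5:43 PM.
Staining starts at 5:43 PM − 255 min = 1:28 PM.
So imaging ends at 1:28 PM.
The wash step ends at 1:28 PM + 450 min = 8:58 PM.
Incubation starts at 8:58 PM − 315 min = 3:43 PM.
So staining ends at 3:43 PM.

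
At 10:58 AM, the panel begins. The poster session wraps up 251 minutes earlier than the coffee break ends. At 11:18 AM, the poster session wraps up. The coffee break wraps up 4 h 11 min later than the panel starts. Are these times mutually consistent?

The coffee break ends at 10:58 AM + 251 min = 3:09 PM.
The poster session ends at 3:09 PM − 251 min = 10:58 AM.
But the poster session is also said to end at 11:18 AM — a 20-minute conflict.

No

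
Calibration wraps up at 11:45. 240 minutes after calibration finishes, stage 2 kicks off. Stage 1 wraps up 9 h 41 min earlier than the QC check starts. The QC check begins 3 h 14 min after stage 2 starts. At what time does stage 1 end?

09:18

Stage 2 starts at 11:45 + 240 min = 15:45.
The QC check starts at 15:45 + 194 min = 18:59.
Stage 1 ends at 18:59 − 581 min = 09:18.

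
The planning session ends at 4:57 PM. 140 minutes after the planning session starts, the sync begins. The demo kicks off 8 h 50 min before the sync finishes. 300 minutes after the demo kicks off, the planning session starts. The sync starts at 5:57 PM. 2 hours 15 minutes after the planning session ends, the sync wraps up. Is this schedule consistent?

The sync ends at 4:57 PM + 135 min = 7:12 PM.
The demo starts at 7:12 PM − 530 min = 10:22 AM.
The planning session starts at 10:22 AM + 300 min = 3:22 PM.
The sync starts at 3:22 PM + 140 min = 5:42 PM.
But the sync is also said to start at 5:57 PM — a 15-minute conflict.

No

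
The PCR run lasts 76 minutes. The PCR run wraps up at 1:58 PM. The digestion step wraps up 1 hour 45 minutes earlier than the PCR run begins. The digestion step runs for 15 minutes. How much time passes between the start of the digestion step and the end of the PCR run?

The PCR run starts at 1:58 PM − 76 min = 12:42 PM.
The digestion step ends at 12:42 PM − 105 min = 10:57 AM.
The digestion step starts at 10:57 AM − 15 min = 10:42 AM.
From 10:42 AM to 1:58 PM is 3 hours 16 minutes.

3 hours 16 minutes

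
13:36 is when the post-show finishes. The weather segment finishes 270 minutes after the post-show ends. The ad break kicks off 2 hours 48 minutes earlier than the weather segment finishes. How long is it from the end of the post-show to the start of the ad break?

The weather segment ends at 13:36 + 270 min = 18:06.
The ad break starts at 18:06 − 168 min = 15:18.
From 13:36 to 15:18 is 102 minutes.

102 minutes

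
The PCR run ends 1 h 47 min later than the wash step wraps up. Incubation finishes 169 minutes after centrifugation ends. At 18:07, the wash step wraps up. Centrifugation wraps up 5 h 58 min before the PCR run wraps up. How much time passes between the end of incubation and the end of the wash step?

The PCR run ends at 18:07 + 107 min = 19:54.
Centrifugation ends at 19:54 − 358 min = 13:56.
Incubation ends at 13:56 + 169 min = 16:45.
From 16:45 to 18:07 is 1 h 22 min.

1 h 22 min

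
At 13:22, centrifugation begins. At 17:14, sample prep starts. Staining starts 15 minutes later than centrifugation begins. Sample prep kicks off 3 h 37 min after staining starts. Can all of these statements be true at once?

Staining starts at 13:22 + 15 min = 13:37.
Sample prep starts at 13:37 + 217 min = 17:14.
That matches the stated 17:14, so the schedule is consistent.

Yes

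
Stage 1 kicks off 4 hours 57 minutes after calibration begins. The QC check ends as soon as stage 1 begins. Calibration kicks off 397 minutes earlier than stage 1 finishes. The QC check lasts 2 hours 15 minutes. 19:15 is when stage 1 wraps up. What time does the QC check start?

15:20

Calibration starts at 19:15 − 397 min = 12:38.
Stage 1 starts at 12:38 + 297 min = 17:35.
So the QC check ends at 17:35.
The QC check starts at 17:35 − 135 min = 15:20.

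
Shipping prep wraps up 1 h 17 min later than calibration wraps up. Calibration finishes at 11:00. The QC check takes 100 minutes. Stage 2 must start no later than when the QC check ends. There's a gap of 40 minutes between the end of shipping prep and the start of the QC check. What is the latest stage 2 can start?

14:37

Shipping prep ends at 11:00 + 77 min = 12:17.
The QC check starts at 12:17 + 40 min = 12:57.
The QC check ends at 12:57 + 100 min = 14:37.
Stage 2 is bounded by the QC check, so the latest it can start is 14:37.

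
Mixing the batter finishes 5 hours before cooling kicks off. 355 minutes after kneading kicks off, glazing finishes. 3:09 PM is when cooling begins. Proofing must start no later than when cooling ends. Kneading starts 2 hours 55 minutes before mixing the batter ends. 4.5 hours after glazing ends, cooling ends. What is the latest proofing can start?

Mixing the batter ends at 3:09 PM − 300 min = 10:09 AM.
Kneading starts at 10:09 AM − 175 min = 7:14 AM.
Glazing ends at 7:14 AM + 355 min = 1:09 PM.
Cooling ends at 1:09 PM + 270 min = 5:39 PM.
Proofing is bounded by cooling, so the latest it can start is 5:39 PM.

5:39 PM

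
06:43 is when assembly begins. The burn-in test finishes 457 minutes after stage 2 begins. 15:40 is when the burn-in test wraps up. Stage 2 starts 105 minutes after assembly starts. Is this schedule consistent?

Stage 2 starts at 06:43 + 105 min = 08:28.
The burn-in test ends at 08:28 + 457 min = 16:05.
But the burn-in test is also said to end at 15:40 — a 25-minute conflict.

No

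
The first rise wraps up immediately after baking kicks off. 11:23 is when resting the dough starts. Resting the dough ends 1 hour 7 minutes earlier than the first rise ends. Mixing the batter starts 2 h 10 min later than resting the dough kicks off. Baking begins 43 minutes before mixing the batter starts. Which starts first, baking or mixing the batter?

baking

Mixing the batter starts at 11:23 + 130 min = 13:33.
Baking starts at 13:33 − 43 min = 12:50.
Baking starts at 12:50 and mixing the batter starts at 13:33, so baking is first.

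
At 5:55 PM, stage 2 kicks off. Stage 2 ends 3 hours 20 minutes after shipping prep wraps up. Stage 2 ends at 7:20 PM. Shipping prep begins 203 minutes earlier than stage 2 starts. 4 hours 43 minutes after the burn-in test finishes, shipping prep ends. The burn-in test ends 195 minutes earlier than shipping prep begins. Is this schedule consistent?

Shipping prep starts at 5:55 PM − 203 min = 2:32 PM.
The burn-in test ends at 2:32 PM − 195 min = 11:17 AM.
Shipping prep ends at 11:17 AM + 283 min = 4:00 PM.
Stage 2 ends at 4:00 PM + 200 min = 7:20 PM.
That matches the stated 7:20 PM, so the schedule is consistent.

Yes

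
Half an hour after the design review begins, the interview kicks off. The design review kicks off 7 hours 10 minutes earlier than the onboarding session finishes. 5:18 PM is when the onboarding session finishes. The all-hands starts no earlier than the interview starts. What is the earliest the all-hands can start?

The design review starts at 5:18 PM − 430 min = 10:08 AM.
The interview starts at 10:08 AM + 30 min = 10:38 AM.
The all-hands is bounded by the interview, so the earliest it can start is 10:38 AM.

10:38 AM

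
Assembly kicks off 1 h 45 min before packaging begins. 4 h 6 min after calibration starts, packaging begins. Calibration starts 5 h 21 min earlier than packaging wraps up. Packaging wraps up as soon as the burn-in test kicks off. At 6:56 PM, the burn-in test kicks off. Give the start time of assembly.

Packaging ends at 6:56 PM.
Calibration starts at 6:56 PM − 321 min = 1:35 PM.
Packaging starts at 1:35 PM + 246 min = 5:41 PM.
Assembly starts at 5:41 PM − 105 min = 3:56 PM.

3:56 PM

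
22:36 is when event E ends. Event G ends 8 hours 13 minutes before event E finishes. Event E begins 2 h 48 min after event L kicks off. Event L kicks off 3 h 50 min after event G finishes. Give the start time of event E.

Event G ends at 22:36 − 493 min = 14:23.
Event L starts at 14:23 + 230 min = 18:13.
Event E starts at 18:13 + 168 min = 21:01.

21:01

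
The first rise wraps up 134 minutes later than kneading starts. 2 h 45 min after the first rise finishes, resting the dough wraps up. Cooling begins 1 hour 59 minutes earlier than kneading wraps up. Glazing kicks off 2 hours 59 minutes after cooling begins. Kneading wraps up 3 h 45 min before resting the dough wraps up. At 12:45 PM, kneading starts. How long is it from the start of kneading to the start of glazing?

The first rise ends at 12:45 PM + 134 min = 2:59 PM.
Resting the dough ends at 2:59 PM + 165 min = 5:44 PM.
Kneading ends at 5:44 PM − 225 min = 1:59 PM.
Cooling starts at 1:59 PM − 119 min = 12:00 PM.
Glazing starts at 12:00 PM + 179 min = 2:59 PM.
From 12:45 PM to 2:59 PM is 2 hours 14 minutes.

2 hours 14 minutes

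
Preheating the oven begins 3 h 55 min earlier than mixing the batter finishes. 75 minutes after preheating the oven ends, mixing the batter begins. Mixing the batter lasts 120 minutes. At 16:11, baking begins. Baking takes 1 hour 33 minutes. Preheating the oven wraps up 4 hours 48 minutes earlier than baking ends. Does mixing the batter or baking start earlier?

mixing the batter

Baking ends at 16:11 + 93 min = 17:44.
Preheating the oven ends at 17:44 − 288 min = 12:56.
Mixing the batter starts at 12:56 + 75 min = 14:11.
Mixing the batter starts at 14:11 and baking starts at 16:11, so mixing the batter is first.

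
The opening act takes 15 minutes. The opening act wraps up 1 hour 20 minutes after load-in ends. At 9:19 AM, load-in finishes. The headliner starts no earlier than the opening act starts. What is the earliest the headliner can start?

10:24 AM

The opening act ends at 9:19 AM + 80 min = 10:39 AM.
The opening act starts at 10:39 AM − 15 min = 10:24 AM.
The headliner is bounded by the opening act, so the earliest it can start is 10:24 AM.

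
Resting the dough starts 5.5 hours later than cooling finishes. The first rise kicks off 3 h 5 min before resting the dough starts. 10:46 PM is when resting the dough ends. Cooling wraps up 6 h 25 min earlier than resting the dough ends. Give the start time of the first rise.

6:46 PM

Cooling ends at 10:46 PM − 385 min = 4:21 PM.
Resting the dough starts at 4:21 PM + 330 min = 9:51 PM.
The first rise starts at 9:51 PM − 185 min = 6:46 PM.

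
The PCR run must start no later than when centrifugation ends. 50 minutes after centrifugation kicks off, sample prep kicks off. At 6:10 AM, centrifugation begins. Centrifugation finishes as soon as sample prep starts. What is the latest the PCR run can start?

7:00 AM

Sample prep starts at 6:10 AM + 50 min = 7:00 AM.
So centrifugation ends at 7:00 AM.
The PCR run is bounded by centrifugation, so the latest it can start is 7:00 AM.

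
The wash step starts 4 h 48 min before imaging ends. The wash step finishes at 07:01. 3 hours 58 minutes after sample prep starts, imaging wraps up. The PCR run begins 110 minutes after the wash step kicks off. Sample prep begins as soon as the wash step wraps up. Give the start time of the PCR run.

08:01

Sample prep starts at 07:01.
Imaging ends at 07:01 + 238 min = 10:59.
The wash step starts at 10:59 − 288 min = 06:11.
The PCR run starts at 06:11 + 110 min = 08:01.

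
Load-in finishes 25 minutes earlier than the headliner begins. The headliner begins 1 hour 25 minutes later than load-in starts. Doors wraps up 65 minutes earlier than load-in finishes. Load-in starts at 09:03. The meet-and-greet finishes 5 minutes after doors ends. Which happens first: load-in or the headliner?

load-in

The headliner starts at 09:03 + 85 min = 10:28.
Load-in starts at 09:03 and the headliner starts at 10:28, so load-in is first.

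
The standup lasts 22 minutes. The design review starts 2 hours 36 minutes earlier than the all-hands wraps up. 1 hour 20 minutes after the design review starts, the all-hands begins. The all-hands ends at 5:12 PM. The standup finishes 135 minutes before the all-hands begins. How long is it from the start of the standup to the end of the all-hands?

233 minutes

The design review starts at 5:12 PM − 156 min = 2:36 PM.
The all-hands starts at 2:36 PM + 80 min = 3:56 PM.
The standup ends at 3:56 PM − 135 min = 1:41 PM.
The standup starts at 1:41 PM − 22 min = 1:19 PM.
From 1:19 PM to 5:12 PM is 233 minutes.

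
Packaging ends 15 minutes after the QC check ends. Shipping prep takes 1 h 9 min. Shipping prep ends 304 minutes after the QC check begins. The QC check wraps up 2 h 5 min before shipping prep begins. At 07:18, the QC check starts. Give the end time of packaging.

Shipping prep ends at 07:18 + 304 min = 12:22.
Shipping prep starts at 12:22 − 69 min = 11:13.
The QC check ends at 11:13 − 125 min = 09:08.
Packaging ends at 09:08 + 15 min = 09:23.

09:23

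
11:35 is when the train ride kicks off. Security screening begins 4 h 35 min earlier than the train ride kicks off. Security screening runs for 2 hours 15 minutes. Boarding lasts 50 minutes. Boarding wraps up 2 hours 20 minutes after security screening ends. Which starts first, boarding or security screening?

Security screening starts at 11:35 − 275 min = 07:00.
Security screening ends at 07:00 + 135 min = 09:15.
Boarding ends at 09:15 + 140 min = 11:35.
Boarding starts at 11:35 − 50 min = 10:45.
Boarding starts at 10:45 and security screening starts at 07:00, so security screening is first.

security screening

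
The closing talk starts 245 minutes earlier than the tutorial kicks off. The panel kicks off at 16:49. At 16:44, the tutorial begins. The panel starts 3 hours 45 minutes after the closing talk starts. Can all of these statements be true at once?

The closing talk starts at 16:44 − 245 min = 12:39.
The panel starts at 12:39 + 225 min = 16:24.
But the panel is also said to start at 16:49 — a 25-minute conflict.

No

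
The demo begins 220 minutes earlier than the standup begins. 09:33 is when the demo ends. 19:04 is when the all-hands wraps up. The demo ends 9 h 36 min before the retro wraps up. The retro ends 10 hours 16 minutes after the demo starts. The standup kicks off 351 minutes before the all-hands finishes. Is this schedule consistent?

The standup starts at 19:04 − 351 min = 13:13.
The demo starts at 13:13 − 220 min = 09:33.
The retro ends at 09:33 + 616 min = 19:49.
The demo ends at 19:49 − 576 min = 10:13.
But the demo is also said to end at 09:33 — a 40-minute conflict.

No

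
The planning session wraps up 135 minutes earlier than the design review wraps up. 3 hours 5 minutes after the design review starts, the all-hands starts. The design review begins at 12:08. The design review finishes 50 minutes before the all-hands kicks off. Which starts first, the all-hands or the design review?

The all-hands starts at 12:08 + 185 min = 15:13.
The all-hands starts at 15:13 and the design review starts at 12:08, so the design review is first.

the design review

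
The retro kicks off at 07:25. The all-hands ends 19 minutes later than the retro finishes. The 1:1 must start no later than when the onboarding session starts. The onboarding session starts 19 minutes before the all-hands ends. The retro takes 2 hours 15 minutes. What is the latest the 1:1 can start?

The retro ends at 07:25 + 135 min = 09:40.
The all-hands ends at 09:40 + 19 min = 09:59.
The onboarding session starts at 09:59 − 19 min = 09:40.
The 1:1 is bounded by the onboarding session, so the latest it can start is 09:40.

09:40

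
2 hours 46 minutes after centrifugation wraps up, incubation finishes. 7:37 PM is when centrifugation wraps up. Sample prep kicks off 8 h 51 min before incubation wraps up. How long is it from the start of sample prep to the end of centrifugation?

365 minutes

Incubation ends at 7:37 PM + 166 min = 10:23 PM.
Sample prep starts at 10:23 PM − 531 min = 1:32 PM.
From 1:32 PM to 7:37 PM is 365 minutes.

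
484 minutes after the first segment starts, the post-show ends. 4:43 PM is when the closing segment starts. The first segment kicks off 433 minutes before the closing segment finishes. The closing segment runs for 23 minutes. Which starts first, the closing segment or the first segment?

the first segment

The closing segment ends at 4:43 PM + 23 min = 5:06 PM.
The first segment starts at 5:06 PM − 433 min = 9:53 AM.
The closing segment starts at 4:43 PM and the first segment starts at 9:53 AM, so the first segment is first.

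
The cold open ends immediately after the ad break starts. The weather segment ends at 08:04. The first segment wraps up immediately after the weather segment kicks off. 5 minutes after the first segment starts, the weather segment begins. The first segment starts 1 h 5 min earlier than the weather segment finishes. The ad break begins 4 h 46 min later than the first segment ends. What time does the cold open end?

The first segment starts at 08:04 − 65 min = 06:59.
The weather segment starts at 06:59 + 5 min = 07:04.
So the first segment ends at 07:04.
The ad break starts at 07:04 + 286 min = 11:50.
So the cold open ends at 11:50.

11:50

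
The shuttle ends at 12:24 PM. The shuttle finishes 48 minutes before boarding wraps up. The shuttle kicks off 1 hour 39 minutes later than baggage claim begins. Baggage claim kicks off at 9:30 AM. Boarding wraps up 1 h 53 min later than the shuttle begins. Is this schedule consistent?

No

The shuttle starts at 9:30 AM + 99 min = 11:09 AM.
Boarding ends at 11:09 AM + 113 min = 1:02 PM.
The shuttle ends at 1:02 PM − 48 min = 12:14 PM.
But the shuttle is also said to end at 12:24 PM — a 10-minute conflict.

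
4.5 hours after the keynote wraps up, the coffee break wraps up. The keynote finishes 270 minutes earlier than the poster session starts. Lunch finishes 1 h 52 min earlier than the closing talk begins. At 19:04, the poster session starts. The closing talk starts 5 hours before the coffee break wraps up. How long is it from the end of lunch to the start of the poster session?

The keynote ends at 19:04 − 270 min = 14:34.
The coffee break ends at 14:34 + 270 min = 19:04.
The closing talk starts at 19:04 − 300 min = 14:04.
Lunch ends at 14:04 − 112 min = 12:12.
From 12:12 to 19:04 is 412 minutes.

412 minutes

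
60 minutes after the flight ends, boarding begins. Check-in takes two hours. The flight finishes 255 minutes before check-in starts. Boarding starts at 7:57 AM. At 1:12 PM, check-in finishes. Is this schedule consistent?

Yes

Check-in starts at 1:12 PM − 120 min = 11:12 AM.
The flight ends at 11:12 AM − 255 min = 6:57 AM.
Boarding starts at 6:57 AM + 60 min = 7:57 AM.
That matches the stated 7:57 AM, so the schedule is consistent.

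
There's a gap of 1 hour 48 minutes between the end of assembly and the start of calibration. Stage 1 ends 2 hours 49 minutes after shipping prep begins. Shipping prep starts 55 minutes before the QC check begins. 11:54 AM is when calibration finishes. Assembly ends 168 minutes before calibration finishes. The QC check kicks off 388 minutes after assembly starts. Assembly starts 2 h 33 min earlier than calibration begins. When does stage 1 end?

Assembly ends at 11:54 AM − 168 min = 9:06 AM.
Calibration starts at 9:06 AM + 108 min = 10:54 AM.
Assembly starts at 10:54 AM − 153 min = 8:21 AM.
The QC check starts at 8:21 AM + 388 min = 2:49 PM.
Shipping prep starts at 2:49 PM − 55 min = 1:54 PM.
Stage 1 ends at 1:54 PM + 169 min = 4:43 PM.

4:43 PM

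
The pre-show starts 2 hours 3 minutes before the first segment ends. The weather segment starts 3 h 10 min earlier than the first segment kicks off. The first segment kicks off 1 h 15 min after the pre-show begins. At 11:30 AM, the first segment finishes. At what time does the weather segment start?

7:32 AM

The pre-show starts at 11:30 AM − 123 min = 9:27 AM.
The first segment starts at 9:27 AM + 75 min = 10:42 AM.
The weather segment starts at 10:42 AM − 190 min = 7:32 AM.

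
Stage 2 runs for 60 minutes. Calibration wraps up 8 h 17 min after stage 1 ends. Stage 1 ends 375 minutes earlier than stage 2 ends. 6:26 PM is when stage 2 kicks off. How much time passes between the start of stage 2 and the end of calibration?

Stage 2 ends at 6:26 PM + 60 min = 7:26 PM.
Stage 1 ends at 7:26 PM − 375 min = 1:11 PM.
Calibration ends at 1:11 PM + 497 min = 9:28 PM.
From 6:26 PM to 9:28 PM is 182 minutes.

182 minutes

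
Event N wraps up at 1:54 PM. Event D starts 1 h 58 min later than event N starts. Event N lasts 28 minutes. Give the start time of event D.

Event N starts at 1:54 PM − 28 min = 1:26 PM.
Event D starts at 1:26 PM + 118 min = 3:24 PM.

3:24 PM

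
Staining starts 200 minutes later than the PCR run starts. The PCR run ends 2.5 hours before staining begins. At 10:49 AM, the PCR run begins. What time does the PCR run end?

Staining starts at 10:49 AM + 200 min = 2:09 PM.
The PCR run ends at 2:09 PM − 150 min = 11:39 AM.

11:39 AM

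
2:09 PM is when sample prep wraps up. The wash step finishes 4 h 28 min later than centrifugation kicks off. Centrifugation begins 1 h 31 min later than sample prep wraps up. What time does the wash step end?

8:08 PM

Centrifugation starts at 2:09 PM + 91 min = 3:40 PM.
The wash step ends at 3:40 PM + 268 min = 8:08 PM.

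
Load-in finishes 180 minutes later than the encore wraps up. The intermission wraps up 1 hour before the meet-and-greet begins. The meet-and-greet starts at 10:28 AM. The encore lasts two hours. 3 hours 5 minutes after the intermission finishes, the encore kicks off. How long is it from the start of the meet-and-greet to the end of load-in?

The intermission ends at 10:28 AM − 60 min = 9:28 AM.
The encore starts at 9:28 AM + 185 min = 12:33 PM.
The encore ends at 12:33 PM + 120 min = 2:33 PM.
Load-in ends at 2:33 PM + 180 min = 5:33 PM.
From 10:28 AM to 5:33 PM is 7 hours 5 minutes.

7 hours 5 minutes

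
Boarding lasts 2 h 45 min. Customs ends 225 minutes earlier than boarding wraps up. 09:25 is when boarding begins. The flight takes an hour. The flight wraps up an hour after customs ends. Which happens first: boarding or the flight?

the flight

Boarding ends at 09:25 + 165 min = 12:10.
Customs ends at 12:10 − 225 min = 08:25.
The flight ends at 08:25 + 60 min = 09:25.
The flight starts at 09:25 − 60 min = 08:25.
Boarding starts at 09:25 and the flight starts at 08:25, so the flight is first.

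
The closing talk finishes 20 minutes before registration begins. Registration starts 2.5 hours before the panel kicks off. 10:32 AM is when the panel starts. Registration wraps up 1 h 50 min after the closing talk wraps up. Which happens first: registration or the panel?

registration

Registration starts at 10:32 AM − 150 min = 8:02 AM.
Registration starts at 8:02 AM and the panel starts at 10:32 AM, so registration is first.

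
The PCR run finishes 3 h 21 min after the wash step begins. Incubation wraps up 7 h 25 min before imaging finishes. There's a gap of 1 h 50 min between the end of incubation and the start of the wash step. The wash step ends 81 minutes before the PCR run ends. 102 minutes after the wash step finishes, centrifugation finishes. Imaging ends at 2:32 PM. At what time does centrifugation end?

12:39 PM

Incubation ends at 2:32 PM − 445 min = 7:07 AM.
The wash step starts at 7:07 AM + 110 min = 8:57 AM.
The PCR run ends at 8:57 AM + 201 min = 12:18 PM.
The wash step ends at 12:18 PM − 81 min = 10:57 AM.
Centrifugation ends at 10:57 AM + 102 min = 12:39 PM.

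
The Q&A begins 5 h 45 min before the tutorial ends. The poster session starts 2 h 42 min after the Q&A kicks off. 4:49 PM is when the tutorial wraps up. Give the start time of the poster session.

1:46 PM

The Q&A starts at 4:49 PM − 345 min = 11:04 AM.
The poster session starts at 11:04 AM + 162 min = 1:46 PM.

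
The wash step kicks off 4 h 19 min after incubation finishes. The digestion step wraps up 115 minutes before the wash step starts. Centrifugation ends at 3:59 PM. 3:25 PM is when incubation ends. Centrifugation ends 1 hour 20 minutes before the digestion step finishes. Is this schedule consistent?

No

The wash step starts at 3:25 PM + 259 min = 7:44 PM.
The digestion step ends at 7:44 PM − 115 min = 5:49 PM.
Centrifugation ends at 5:49 PM − 80 min = 4:29 PM.
But centrifugation is also said to end at 3:59 PM — a 30-minute conflict.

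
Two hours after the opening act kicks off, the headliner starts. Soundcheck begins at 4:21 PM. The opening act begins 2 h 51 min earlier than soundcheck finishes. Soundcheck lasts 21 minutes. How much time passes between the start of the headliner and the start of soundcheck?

half an hour

Soundcheck ends at 4:21 PM + 21 min = 4:42 PM.
The opening act starts at 4:42 PM − 171 min = 1:51 PM.
The headliner starts at 1:51 PM + 120 min = 3:51 PM.
From 3:51 PM to 4:21 PM is half an hour.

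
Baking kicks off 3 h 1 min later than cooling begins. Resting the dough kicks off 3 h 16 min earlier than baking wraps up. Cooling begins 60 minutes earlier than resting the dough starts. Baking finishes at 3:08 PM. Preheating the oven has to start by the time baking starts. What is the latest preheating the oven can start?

Resting the dough starts at 3:08 PM − 196 min = 11:52 AM.
Cooling starts at 11:52 AM − 60 min = 10:52 AM.
Baking starts at 10:52 AM + 181 min = 1:53 PM.
Preheating the oven is bounded by baking, so the latest it can start is 1:53 PM.

1:53 PM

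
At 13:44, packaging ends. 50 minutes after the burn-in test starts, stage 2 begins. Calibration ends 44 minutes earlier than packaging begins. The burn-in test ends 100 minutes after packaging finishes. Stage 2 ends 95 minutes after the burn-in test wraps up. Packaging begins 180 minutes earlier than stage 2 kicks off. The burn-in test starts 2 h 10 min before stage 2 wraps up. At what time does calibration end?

11:55

The burn-in test ends at 13:44 + 100 min = 15:24.
Stage 2 ends at 15:24 + 95 min = 16:59.
The burn-in test starts at 16:59 − 130 min = 14:49.
Stage 2 starts at 14:49 + 50 min = 15:39.
Packaging starts at 15:39 − 180 min = 12:39.
Calibration ends at 12:39 − 44 min = 11:55.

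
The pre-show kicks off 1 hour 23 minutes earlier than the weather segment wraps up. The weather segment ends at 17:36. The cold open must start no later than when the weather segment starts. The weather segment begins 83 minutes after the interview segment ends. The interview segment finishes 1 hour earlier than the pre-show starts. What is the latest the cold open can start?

16:36

The pre-show starts at 17:36 − 83 min = 16:13.
The interview segment ends at 16:13 − 60 min = 15:13.
The weather segment starts at 15:13 + 83 min = 16:36.
The cold open is bounded by the weather segment, so the latest it can start is 16:36.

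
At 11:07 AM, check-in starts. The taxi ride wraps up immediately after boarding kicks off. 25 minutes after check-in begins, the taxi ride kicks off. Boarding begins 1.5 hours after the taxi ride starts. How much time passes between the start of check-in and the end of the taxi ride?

The taxi ride starts at 11:07 AM + 25 min = 11:32 AM.
Boarding starts at 11:32 AM + 90 min = 1:02 PM.
So the taxi ride ends at 1:02 PM.
From 11:07 AM to 1:02 PM is 115 minutes.

115 minutes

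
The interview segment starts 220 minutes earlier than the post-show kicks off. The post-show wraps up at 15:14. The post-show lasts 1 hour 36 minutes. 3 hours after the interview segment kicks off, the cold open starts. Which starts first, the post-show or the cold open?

the cold open

The post-show starts at 15:14 − 96 min = 13:38.
The interview segment starts at 13:38 − 220 min = 09:58.
The cold open starts at 09:58 + 180 min = 12:58.
The post-show starts at 13:38 and the cold open starts at 12:58, so the cold open is first.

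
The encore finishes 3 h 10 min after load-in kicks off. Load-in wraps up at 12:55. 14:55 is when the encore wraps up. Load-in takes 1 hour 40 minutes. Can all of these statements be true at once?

Load-in starts at 12:55 − 100 min = 11:15.
The encore ends at 11:15 + 190 min = 14:25.
But the encore is also said to end at 14:55 — a 30-minute conflict.

No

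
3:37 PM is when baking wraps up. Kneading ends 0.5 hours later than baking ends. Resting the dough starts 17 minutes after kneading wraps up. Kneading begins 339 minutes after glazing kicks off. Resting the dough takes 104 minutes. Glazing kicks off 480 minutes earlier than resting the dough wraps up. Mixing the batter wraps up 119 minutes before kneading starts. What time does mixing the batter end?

1:48 PM

Kneading ends at 3:37 PM + 30 min = 4:07 PM.
Resting the dough starts at 4:07 PM + 17 min = 4:24 PM.
Resting the dough ends at 4:24 PM + 104 min = 6:08 PM.
Glazing starts at 6:08 PM − 480 min = 10:08 AM.
Kneading starts at 10:08 AM + 339 min = 3:47 PM.
Mixing the batter ends at 3:47 PM − 119 min = 1:48 PM.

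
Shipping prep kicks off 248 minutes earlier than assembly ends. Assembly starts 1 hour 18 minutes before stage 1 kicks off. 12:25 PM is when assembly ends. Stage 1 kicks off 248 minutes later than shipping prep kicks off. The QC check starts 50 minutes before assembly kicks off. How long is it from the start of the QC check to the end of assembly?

Shipping prep starts at 12:25 PM − 248 min = 8:17 AM.
Stage 1 starts at 8:17 AM + 248 min = 12:25 PM.
Assembly starts at 12:25 PM − 78 min = 11:07 AM.
The QC check starts at 11:07 AM − 50 min = 10:17 AM.
From 10:17 AM to 12:25 PM is 128 minutes.

128 minutes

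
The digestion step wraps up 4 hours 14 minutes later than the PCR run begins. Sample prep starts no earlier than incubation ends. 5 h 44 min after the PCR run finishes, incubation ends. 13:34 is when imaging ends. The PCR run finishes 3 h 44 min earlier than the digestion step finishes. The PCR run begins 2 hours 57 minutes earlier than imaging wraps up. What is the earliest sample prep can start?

16:51

The PCR run starts at 13:34 − 177 min = 10:37.
The digestion step ends at 10:37 + 254 min = 14:51.
The PCR run ends at 14:51 − 224 min = 11:07.
Incubation ends at 11:07 + 344 min = 16:51.
Sample prep is bounded by incubation, so the earliest it can start is 16:51.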